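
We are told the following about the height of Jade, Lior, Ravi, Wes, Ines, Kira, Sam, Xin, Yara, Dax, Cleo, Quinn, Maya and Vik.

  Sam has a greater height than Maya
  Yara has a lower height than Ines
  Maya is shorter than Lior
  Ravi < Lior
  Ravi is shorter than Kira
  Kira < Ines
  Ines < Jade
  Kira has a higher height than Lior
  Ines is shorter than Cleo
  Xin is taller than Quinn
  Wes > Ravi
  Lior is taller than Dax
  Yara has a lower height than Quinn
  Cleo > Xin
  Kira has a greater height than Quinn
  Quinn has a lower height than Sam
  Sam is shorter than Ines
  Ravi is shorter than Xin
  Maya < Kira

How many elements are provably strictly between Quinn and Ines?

Chaining upward from Quinn reaches: Sam, Kira, Xin, Cleo, Jade.
Chaining downward from Ines reaches: Yara, Maya, Dax, Sam, Ravi, Lior, Kira.
Strictly between Quinn and Ines are those in both lists: Sam, Kira — 2 elements.

2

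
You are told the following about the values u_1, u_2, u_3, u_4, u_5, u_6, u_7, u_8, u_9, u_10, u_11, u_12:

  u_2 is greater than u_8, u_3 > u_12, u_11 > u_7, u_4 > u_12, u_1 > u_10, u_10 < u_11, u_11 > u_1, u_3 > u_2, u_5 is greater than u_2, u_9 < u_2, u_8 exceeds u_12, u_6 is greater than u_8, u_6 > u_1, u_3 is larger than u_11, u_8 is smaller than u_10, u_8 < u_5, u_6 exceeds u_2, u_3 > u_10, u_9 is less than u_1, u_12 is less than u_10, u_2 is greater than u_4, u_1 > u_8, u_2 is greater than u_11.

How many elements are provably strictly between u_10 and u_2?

2

The relations place u_10 below u_2. An element lies strictly between them when it is forced above u_10 and also forced below u_2.
Above u_10: {u_1, u_11, u_3, u_6, u_5}. Below u_2: {u_12, u_8, u_9, u_4, u_7, u_1, u_11}.
Intersection: {u_1, u_11} — 2.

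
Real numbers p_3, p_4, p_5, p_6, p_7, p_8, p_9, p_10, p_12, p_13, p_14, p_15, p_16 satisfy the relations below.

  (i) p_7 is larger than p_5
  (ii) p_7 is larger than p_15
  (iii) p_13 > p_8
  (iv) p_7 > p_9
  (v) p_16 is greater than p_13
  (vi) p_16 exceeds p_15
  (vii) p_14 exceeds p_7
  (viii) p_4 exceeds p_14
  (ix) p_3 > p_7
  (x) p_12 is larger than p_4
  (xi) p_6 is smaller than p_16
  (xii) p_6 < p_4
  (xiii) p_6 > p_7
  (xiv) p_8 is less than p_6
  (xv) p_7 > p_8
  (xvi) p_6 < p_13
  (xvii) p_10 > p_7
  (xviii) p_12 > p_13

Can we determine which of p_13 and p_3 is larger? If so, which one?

Following every chain through p_3: below p_3 we get p_5, p_15, p_8, p_9, p_7.
p_13 is not reached, and no chain runs the other way from p_13 to p_3.
So the given relations leave the order of p_3 and p_13 undetermined.

undetermined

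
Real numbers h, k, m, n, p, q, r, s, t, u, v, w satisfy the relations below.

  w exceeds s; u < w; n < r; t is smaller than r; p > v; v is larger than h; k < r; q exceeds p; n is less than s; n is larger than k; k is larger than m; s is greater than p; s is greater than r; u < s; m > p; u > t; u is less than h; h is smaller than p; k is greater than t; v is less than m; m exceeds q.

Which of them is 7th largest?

The consecutive relations fix a unique order: t < u < h < v < p < q < m < k < n < r < s < w.
The 7th largest is q.

q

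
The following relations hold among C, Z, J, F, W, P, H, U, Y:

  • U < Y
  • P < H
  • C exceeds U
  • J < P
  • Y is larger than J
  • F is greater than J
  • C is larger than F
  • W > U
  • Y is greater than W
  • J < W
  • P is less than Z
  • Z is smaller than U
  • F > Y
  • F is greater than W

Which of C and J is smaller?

J

J < P and P < Z give J < Z.
With Z < U: J < P < Z < U.
With U < W: J < P < Z < U < W.
With W < Y: J < P < Z < U < W < Y.
With Y < F: J < P < Z < U < W < Y < F.
Then F < C extends the chain to C.
So J < C; J is the smaller of the two.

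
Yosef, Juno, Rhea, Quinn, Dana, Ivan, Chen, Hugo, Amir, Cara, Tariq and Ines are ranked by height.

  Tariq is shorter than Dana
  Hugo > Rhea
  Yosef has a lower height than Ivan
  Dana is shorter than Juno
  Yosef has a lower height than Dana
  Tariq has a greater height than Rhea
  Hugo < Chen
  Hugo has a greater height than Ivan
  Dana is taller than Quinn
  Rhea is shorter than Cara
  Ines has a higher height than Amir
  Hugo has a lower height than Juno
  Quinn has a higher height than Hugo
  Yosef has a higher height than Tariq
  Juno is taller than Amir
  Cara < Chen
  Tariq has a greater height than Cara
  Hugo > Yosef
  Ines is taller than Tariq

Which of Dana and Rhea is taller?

Dana

Rhea < Tariq < Yosef < Ivan < Hugo < Quinn < Dana, by transitivity through Tariq, Yosef, Ivan, Hugo, Quinn.
So Rhea < Dana; Dana is the taller of the two.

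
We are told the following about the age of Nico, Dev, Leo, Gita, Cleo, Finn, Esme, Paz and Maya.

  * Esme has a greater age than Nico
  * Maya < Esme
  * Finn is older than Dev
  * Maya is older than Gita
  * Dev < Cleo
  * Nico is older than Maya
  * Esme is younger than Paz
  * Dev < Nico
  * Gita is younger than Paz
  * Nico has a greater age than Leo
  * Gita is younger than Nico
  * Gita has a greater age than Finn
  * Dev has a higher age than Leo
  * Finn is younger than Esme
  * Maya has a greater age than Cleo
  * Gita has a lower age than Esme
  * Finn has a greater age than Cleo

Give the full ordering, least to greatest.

Leo < Dev < Cleo < Finn < Gita < Maya < Nico < Esme < Paz

The consecutive links are each given: Leo < Dev; Dev < Cleo; Cleo < Finn; Finn < Gita; Gita < Maya; Maya < Nico; Nico < Esme; Esme < Paz.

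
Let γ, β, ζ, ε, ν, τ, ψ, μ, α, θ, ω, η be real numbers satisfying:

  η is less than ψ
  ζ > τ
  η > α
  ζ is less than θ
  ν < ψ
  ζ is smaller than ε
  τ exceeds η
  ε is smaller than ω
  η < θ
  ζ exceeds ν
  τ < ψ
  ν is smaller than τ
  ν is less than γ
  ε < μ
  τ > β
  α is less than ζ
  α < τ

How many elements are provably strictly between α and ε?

The relations place α below ε. An element lies strictly between them when it is forced above α and also forced below ε.
Above α: {η, τ, ψ, ζ, μ, θ, ω}. Below ε: {ν, β, η, τ, ζ}.
Intersection: {η, τ, ζ} — 3.

3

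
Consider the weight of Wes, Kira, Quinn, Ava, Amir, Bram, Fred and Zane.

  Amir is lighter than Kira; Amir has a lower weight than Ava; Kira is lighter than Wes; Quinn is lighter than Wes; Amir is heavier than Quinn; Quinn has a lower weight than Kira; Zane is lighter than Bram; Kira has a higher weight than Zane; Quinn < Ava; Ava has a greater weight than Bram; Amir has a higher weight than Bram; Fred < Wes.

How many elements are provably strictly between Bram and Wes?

2

The relations place Bram below Wes. An element lies strictly between them when it is forced above Bram and also forced below Wes.
Above Bram: {Amir, Ava, Kira}. Below Wes: {Quinn, Zane, Amir, Fred, Kira}.
Intersection: {Amir, Kira} — 2.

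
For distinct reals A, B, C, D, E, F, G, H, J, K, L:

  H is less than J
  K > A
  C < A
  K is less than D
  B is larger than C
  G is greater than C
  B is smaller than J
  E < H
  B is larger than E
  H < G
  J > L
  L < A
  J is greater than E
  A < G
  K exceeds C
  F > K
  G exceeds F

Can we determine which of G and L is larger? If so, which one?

G

The relevant relations are L < A; A < K; K < F; F < G.
Chaining these gives L < A < K < F < G.
So G is larger.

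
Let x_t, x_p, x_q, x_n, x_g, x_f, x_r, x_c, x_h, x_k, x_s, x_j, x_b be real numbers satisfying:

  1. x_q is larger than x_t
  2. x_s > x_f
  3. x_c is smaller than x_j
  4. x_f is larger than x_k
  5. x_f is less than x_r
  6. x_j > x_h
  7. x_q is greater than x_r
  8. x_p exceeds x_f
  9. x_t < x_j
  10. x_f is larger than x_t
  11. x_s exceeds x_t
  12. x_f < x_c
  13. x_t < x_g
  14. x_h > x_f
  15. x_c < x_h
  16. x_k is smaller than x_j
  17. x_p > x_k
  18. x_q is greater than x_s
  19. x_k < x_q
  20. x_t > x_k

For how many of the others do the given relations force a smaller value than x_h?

4

From x_h the given relations immediately reach x_f, x_c.
From those, x_k, x_t — 4 in total.
No other element is forced below x_h by the given relations, so the count is 4.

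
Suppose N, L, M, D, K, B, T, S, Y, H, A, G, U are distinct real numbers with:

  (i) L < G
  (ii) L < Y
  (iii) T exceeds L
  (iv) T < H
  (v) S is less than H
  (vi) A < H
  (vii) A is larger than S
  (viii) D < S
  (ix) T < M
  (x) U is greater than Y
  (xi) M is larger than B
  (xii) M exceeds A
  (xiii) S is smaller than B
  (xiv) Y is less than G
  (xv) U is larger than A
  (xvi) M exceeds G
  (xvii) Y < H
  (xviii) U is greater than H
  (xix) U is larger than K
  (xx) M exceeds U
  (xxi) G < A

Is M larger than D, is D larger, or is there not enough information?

Link the given pairs in sequence: D < S; S < A; A < U; U < M.
Together: D < S < A < U < M.
So M is larger.

M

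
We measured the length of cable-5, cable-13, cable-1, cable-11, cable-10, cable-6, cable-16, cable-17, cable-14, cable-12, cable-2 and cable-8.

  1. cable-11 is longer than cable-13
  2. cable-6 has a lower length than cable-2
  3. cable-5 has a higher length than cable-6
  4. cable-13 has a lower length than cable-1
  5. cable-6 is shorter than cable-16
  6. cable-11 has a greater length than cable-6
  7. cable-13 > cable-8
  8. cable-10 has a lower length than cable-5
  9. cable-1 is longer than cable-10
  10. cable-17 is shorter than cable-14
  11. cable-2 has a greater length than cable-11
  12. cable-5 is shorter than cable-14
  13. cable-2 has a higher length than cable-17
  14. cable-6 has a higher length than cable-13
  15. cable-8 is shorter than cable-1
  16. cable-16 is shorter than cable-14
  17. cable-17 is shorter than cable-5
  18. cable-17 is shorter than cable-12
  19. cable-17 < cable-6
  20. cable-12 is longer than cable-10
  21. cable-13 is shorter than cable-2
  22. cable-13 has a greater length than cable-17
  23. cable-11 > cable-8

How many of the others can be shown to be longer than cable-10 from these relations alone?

The elements the relations force above cable-10 are cable-1, cable-5, cable-12, cable-14 — no chain reaches any other.
That is 4.

4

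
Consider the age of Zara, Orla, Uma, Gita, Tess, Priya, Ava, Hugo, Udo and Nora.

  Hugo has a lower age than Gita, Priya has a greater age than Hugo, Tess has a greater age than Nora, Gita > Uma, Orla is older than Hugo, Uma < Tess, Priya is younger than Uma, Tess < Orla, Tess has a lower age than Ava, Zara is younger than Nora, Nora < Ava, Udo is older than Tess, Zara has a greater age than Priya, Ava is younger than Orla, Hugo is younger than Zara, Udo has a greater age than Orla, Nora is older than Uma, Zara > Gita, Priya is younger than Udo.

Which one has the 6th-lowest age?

Chaining the given pairs: Hugo < Priya < Uma < Gita < Zara < Nora < Tess < Ava < Orla < Udo.
The 6th smallest is Nora.

Nora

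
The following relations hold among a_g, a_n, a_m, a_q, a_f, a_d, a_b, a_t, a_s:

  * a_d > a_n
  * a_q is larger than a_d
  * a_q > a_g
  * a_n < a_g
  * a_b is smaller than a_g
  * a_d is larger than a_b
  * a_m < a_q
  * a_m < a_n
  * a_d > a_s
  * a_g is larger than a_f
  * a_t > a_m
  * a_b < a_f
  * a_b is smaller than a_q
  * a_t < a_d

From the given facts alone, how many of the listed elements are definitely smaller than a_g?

4

Directly below a_g: a_b, a_n, a_f.
One step further: a_m (4 so far).
No other element is forced below a_g by the given relations, so the count is 4.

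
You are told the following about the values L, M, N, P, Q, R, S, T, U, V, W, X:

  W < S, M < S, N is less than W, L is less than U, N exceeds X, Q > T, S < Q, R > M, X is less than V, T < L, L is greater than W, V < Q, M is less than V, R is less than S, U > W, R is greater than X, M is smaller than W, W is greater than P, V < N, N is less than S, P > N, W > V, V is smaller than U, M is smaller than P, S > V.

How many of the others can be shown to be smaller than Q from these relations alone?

9

The elements the relations force below Q are M, X, V, N, T, R, P, W, S — no chain reaches any other.
That is 9.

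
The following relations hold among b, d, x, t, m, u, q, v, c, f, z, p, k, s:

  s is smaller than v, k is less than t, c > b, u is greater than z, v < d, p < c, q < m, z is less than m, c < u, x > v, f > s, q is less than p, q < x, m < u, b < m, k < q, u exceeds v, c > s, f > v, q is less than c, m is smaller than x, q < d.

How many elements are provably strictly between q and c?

The relations place q below c. An element lies strictly between them when it is forced above q and also forced below c.
Above q: {p, m, d, x, u}. Below c: {k, s, b, p}.
Intersection: {p} — 1.

1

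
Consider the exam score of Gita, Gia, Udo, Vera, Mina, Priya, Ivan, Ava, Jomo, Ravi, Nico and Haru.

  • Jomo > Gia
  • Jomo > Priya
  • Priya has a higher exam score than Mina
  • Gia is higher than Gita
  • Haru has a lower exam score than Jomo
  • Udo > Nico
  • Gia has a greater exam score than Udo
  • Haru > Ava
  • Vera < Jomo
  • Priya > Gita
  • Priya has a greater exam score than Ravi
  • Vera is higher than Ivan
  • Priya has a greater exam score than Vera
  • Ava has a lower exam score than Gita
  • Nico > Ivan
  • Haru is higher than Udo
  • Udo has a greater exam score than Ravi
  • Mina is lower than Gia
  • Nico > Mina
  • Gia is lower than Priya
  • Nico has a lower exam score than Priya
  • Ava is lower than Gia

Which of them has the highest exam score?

Chaining downward from Jomo: directly below it, Vera, Haru, Gia, Priya; then Ivan, Ravi, Ava, Mina, Nico, Gita, Udo.
That covers every other element, and nothing is given above Jomo, so Jomo is the highest exam score.

Jomo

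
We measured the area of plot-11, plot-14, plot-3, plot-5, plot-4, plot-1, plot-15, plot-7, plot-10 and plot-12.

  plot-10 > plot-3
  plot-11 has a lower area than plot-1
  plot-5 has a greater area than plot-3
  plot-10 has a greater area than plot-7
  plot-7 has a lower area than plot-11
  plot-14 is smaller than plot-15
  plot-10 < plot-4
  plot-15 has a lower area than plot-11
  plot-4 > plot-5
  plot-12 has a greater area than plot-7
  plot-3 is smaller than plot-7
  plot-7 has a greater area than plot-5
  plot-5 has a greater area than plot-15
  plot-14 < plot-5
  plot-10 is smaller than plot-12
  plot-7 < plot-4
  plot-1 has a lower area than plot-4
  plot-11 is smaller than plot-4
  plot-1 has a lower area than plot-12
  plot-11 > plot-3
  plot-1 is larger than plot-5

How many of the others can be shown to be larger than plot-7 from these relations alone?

5

The elements the relations force above plot-7 are plot-11, plot-10, plot-1, plot-12, plot-4 — no chain reaches any other.
That is 5.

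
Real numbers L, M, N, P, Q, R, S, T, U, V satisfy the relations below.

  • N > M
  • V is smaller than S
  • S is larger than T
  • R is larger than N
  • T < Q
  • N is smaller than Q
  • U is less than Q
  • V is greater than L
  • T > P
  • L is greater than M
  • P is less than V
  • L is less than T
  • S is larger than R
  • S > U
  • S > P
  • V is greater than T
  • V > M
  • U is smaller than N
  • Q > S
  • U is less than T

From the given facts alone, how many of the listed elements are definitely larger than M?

7

The elements the relations force above M are L, N, R, T, V, S, Q — no chain reaches any other.
That is 7.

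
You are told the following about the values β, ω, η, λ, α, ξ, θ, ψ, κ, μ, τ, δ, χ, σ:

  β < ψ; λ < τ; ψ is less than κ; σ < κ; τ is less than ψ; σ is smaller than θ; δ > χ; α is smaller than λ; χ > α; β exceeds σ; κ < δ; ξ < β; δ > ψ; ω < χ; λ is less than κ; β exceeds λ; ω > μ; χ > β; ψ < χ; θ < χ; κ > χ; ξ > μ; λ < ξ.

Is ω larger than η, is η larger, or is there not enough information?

undetermined

Following every chain through η: nothing is chained to η.
ω is not reached, and no chain runs the other way from ω to η.
So the given relations leave the order of η and ω undetermined.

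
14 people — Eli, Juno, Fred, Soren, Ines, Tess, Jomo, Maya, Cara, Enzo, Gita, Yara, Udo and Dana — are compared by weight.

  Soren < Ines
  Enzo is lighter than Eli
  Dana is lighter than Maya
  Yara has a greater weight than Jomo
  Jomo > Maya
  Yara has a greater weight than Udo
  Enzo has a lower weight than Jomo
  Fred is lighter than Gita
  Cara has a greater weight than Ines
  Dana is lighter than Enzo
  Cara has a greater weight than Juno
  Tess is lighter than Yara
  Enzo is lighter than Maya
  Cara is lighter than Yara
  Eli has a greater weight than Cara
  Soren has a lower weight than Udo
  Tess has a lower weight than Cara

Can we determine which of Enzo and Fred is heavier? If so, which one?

Following every chain through Fred: above Fred we get Gita.
Enzo is not reached, and no chain runs the other way from Enzo to Fred.
So the given relations leave the order of Fred and Enzo undetermined.

undetermined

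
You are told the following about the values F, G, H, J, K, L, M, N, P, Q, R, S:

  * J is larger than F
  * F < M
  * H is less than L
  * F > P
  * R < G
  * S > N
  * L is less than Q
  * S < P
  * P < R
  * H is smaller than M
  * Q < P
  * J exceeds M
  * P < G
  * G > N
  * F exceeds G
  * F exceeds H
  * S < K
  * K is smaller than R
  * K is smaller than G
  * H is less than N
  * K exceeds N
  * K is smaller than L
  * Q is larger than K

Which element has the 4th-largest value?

Piecing the relations together gives one ordering: H < N < S < K < L < Q < P < R < G < F < M < J.
The 4th largest is G.

G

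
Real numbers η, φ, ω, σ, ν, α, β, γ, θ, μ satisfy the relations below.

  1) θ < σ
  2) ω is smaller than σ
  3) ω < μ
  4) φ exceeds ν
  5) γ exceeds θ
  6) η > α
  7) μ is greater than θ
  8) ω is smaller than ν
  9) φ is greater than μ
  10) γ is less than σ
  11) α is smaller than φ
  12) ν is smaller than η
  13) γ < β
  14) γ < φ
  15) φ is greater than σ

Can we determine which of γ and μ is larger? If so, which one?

undetermined

Following every chain through γ: above γ we get β, σ, φ; below γ we get θ.
μ is not reached, and no chain runs the other way from μ to γ.
So the given relations leave the order of γ and μ undetermined.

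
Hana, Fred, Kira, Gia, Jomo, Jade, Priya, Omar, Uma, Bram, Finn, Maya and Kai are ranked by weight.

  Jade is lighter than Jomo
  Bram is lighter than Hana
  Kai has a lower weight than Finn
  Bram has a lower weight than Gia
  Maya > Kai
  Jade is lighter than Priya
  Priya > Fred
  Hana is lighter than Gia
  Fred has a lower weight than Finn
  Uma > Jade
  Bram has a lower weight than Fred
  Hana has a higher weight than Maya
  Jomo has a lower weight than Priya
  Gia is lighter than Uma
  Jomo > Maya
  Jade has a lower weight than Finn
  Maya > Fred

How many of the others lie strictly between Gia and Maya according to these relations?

Chaining upward from Maya reaches: Jomo, Priya, Hana, Uma.
Chaining downward from Gia reaches: Bram, Fred, Kai, Hana.
Strictly between Maya and Gia are those in both lists: Hana — 1 element.

1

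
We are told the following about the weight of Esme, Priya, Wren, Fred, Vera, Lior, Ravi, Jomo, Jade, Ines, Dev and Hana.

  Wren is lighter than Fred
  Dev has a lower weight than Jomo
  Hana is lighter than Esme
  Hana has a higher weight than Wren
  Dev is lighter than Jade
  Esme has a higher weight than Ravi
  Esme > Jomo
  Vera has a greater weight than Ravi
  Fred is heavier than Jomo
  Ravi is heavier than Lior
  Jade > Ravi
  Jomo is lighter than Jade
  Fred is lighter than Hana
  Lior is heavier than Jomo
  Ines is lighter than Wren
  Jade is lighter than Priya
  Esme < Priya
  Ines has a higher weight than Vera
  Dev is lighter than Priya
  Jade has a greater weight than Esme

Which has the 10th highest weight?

Piecing the relations together gives one ordering: Dev < Jomo < Lior < Ravi < Vera < Ines < Wren < Fred < Hana < Esme < Jade < Priya.
The 10th largest is Lior.

Lior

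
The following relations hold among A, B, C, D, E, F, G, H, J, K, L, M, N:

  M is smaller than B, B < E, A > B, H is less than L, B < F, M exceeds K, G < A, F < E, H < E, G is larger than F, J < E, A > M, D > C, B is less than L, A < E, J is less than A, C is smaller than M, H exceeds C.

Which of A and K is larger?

A

K < M and M < B give K < B.
With B < F: K < M < B < F.
With F < G: K < M < B < F < G.
With G < A: K < M < B < F < G < A.
So K < A; A is the larger of the two.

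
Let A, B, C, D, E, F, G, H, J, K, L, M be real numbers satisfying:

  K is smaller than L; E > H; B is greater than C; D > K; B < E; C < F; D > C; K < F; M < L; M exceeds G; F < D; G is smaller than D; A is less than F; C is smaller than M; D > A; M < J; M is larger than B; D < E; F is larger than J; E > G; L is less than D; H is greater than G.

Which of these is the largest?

C is not greatest since C < F; B is not greatest since B < E; G is not greatest since G < E; A is not greatest since A < D; M is not greatest since M < J; K is not greatest since K < L; J is not greatest since J < F; L is not greatest since L < D; F is not greatest since F < D; H is not greatest since H < E; D is not greatest since D < E.
Only E has nothing above it, so E is the largest.

E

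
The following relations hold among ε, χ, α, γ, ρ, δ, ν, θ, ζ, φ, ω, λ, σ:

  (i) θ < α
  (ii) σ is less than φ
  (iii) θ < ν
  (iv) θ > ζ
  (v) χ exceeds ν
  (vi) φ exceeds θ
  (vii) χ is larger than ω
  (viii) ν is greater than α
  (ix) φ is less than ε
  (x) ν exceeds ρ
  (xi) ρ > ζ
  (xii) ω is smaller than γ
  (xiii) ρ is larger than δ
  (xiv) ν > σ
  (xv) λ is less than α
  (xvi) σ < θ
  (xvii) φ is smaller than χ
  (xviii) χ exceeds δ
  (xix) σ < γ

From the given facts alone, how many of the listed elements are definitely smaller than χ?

Directly below χ: ω, δ, φ, ν.
One step further: σ, ρ, θ, α (8 so far).
One step further: ζ, λ (10 so far).
Nothing else is reachable below χ; 10 in all.

10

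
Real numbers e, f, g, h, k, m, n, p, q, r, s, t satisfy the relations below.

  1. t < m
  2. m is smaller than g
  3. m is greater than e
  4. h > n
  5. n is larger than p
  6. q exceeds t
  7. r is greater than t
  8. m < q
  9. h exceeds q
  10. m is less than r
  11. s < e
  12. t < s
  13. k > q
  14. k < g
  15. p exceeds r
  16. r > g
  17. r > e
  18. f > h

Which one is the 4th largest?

p

Chaining the given pairs: t < s < e < m < q < k < g < r < p < n < h < f.
The 4th largest is p.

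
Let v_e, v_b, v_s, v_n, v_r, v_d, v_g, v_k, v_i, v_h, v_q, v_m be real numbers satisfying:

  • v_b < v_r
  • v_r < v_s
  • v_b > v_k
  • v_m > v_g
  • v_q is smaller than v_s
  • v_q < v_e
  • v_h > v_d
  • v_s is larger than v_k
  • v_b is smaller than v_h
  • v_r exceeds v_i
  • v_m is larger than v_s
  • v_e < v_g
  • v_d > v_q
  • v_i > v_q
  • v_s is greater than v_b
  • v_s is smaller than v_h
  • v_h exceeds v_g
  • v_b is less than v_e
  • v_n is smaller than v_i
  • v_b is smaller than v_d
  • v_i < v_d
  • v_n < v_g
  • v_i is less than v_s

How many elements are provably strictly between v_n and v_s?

2

Chaining upward from v_n reaches: v_i, v_r, v_g, v_d, v_h, v_m.
Chaining downward from v_s reaches: v_k, v_q, v_b, v_i, v_r.
Strictly between v_n and v_s are those in both lists: v_i, v_r — 2 elements.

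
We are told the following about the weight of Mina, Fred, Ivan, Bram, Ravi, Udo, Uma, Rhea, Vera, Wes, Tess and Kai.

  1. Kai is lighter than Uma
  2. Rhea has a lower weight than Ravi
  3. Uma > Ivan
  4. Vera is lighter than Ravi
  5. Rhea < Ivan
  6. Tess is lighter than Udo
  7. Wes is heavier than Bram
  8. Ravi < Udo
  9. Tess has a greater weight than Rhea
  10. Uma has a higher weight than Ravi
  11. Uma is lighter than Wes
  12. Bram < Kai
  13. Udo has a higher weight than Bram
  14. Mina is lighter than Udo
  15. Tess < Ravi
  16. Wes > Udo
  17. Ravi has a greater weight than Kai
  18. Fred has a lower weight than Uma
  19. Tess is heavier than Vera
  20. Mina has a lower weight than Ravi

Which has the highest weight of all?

Chaining downward from Wes: directly below it, Bram, Uma, Udo; then Fred, Mina, Kai, Tess, Ivan, Ravi; then Vera, Rhea.
That covers every other element, and nothing is given above Wes, so Wes is the highest weight.

Wes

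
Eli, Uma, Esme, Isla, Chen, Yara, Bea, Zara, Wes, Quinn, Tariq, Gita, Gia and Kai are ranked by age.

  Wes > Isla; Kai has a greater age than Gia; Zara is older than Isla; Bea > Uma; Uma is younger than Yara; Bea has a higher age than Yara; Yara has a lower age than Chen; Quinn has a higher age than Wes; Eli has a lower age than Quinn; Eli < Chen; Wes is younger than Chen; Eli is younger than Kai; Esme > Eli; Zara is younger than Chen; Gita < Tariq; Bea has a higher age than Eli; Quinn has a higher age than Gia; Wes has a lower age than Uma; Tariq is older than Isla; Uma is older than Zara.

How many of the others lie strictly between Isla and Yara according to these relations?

3

Chaining upward from Isla reaches: Wes, Zara, Uma, Quinn, Bea, Chen, Tariq.
Chaining downward from Yara reaches: Wes, Zara, Uma.
Strictly between Isla and Yara are those in both lists: Wes, Zara, Uma — 3 elements.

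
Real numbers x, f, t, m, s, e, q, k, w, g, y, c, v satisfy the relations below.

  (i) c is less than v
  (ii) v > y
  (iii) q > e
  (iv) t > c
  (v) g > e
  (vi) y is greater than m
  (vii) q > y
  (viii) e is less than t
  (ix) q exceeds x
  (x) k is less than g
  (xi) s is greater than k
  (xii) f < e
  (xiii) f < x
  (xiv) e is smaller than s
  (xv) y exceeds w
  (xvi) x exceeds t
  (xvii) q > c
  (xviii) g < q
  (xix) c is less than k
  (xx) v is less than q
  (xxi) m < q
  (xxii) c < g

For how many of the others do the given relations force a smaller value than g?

Directly below g: c, k, e.
One step further: f (4 so far).
Nothing else is reachable below g; 4 in all.

4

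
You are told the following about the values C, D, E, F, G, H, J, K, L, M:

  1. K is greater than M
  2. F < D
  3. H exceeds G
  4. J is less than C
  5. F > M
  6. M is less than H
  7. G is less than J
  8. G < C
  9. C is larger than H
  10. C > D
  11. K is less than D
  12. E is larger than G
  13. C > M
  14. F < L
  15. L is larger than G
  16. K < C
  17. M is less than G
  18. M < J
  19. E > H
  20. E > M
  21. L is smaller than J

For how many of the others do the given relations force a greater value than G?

The elements the relations force above G are H, E, L, J, C — no chain reaches any other.
That is 5.

5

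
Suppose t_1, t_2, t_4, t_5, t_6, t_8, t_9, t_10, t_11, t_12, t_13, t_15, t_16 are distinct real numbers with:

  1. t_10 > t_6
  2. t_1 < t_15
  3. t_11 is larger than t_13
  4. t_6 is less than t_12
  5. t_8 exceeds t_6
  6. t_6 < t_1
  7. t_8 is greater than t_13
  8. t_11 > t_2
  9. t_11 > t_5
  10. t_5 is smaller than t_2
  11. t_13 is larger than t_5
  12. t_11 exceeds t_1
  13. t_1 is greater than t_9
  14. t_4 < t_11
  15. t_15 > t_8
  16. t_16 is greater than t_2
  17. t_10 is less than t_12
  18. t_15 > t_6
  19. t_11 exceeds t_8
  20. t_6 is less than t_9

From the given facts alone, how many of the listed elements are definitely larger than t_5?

6

From t_5 the given relations immediately reach t_2, t_13, t_11.
From those, t_16, t_8 — 5 in total.
From those, t_15 — 6 in total.
No other element is forced above t_5 by the given relations, so the count is 6.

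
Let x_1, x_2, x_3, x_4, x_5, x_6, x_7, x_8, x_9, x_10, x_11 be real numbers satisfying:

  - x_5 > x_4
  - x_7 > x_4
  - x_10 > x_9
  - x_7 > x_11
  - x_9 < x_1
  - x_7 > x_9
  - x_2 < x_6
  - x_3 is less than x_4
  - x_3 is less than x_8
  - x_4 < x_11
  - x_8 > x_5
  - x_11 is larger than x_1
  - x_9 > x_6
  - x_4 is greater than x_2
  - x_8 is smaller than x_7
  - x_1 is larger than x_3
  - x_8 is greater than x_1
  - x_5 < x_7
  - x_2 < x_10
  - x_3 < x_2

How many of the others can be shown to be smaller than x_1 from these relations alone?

4

Directly below x_1: x_3, x_9.
One step further: x_6 (3 so far).
One step further: x_2 (4 so far).
No other element is forced below x_1 by the given relations, so the count is 4.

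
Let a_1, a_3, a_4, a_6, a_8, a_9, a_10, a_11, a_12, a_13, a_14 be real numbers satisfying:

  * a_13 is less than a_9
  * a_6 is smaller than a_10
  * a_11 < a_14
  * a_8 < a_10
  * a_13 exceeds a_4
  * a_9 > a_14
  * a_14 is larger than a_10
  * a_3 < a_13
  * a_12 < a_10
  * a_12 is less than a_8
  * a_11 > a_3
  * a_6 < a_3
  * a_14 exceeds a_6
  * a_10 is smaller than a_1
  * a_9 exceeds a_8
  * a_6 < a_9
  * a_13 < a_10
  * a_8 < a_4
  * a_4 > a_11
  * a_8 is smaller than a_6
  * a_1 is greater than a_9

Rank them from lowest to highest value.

Each adjacent pair is fixed by a given relation: a_12 < a_8; a_8 < a_6; a_6 < a_3; a_3 < a_11; a_11 < a_4; a_4 < a_13; a_13 < a_10; a_10 < a_14; a_14 < a_9; a_9 < a_1. Chaining them end to end gives the full order.

a_12 < a_8 < a_6 < a_3 < a_11 < a_4 < a_13 < a_10 < a_14 < a_9 < a_1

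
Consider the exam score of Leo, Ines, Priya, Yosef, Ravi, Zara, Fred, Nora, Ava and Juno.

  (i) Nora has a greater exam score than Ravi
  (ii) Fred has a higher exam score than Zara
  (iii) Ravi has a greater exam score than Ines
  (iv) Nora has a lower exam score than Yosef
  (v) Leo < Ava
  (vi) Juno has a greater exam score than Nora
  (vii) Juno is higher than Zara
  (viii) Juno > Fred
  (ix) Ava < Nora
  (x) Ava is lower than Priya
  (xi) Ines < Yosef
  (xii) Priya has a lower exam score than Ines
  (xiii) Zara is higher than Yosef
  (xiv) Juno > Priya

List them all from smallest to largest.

Leo < Ava < Priya < Ines < Ravi < Nora < Yosef < Zara < Fred < Juno

Nothing is placed below Leo, so it is least; from there Leo < Ava; Ava < Priya; Priya < Ines; Ines < Ravi; Ravi < Nora; Nora < Yosef; Yosef < Zara; Zara < Fred; Fred < Juno, each given directly.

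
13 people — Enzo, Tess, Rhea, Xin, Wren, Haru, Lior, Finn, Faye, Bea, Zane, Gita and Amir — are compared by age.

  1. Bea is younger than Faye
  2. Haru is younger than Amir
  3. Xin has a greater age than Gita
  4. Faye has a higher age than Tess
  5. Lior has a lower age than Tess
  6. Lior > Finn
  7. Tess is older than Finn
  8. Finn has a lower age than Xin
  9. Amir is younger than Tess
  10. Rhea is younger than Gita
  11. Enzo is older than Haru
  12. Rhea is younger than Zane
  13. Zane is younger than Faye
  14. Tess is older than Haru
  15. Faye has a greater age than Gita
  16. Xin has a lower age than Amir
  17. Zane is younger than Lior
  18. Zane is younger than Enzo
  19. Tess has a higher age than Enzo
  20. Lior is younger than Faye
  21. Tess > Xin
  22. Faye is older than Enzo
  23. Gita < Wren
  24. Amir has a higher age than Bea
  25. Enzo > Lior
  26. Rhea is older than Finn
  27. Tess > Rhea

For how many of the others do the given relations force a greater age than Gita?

Directly above Gita: Xin, Wren, Faye.
One step further: Amir, Tess (5 so far).
No other element is forced above Gita by the given relations, so the count is 5.

5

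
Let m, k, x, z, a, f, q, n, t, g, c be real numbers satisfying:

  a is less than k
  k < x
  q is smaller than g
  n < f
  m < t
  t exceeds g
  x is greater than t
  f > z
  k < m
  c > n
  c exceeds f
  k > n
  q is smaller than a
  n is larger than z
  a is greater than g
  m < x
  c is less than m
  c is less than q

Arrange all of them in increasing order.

Each adjacent pair is fixed by a given relation: z < n; n < f; f < c; c < q; q < g; g < a; a < k; k < m; m < t; t < x. Chaining them end to end gives the full order.

z < n < f < c < q < g < a < k < m < t < x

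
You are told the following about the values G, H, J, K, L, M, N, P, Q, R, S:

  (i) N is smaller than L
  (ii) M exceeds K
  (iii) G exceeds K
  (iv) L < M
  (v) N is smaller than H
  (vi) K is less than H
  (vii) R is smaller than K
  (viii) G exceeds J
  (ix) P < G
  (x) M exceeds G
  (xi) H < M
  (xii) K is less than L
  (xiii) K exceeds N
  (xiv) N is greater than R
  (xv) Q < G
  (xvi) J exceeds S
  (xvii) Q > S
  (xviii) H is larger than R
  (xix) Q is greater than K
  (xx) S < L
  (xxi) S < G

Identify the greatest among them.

Chaining downward from M: directly below it, K, H, L, G; then R, N, S, J, P, Q.
That covers every other element, and nothing is given above M, so M is the greatest.

M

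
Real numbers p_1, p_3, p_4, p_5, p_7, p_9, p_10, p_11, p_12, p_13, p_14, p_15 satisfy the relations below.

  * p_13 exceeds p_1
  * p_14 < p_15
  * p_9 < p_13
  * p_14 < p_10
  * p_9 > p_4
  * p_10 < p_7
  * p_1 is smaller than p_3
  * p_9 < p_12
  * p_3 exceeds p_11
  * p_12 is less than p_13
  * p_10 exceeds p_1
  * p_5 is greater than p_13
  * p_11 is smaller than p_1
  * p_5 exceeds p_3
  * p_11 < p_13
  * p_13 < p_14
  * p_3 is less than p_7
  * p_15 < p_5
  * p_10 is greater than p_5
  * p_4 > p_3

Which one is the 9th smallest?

p_15

Piecing the relations together gives one ordering: p_11 < p_1 < p_3 < p_4 < p_9 < p_12 < p_13 < p_14 < p_15 < p_5 < p_10 < p_7.
The 9th smallest is p_15.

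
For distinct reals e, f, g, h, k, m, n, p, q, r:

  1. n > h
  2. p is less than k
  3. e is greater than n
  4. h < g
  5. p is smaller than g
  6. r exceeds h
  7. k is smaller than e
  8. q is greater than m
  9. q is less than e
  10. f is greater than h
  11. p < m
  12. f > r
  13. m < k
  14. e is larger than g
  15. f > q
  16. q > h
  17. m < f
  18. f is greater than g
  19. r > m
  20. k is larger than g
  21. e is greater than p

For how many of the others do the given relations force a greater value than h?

Directly above h: q, g, r, n, f.
One step further: k, e (7 so far).
Nothing else is reachable above h; 7 in all.

7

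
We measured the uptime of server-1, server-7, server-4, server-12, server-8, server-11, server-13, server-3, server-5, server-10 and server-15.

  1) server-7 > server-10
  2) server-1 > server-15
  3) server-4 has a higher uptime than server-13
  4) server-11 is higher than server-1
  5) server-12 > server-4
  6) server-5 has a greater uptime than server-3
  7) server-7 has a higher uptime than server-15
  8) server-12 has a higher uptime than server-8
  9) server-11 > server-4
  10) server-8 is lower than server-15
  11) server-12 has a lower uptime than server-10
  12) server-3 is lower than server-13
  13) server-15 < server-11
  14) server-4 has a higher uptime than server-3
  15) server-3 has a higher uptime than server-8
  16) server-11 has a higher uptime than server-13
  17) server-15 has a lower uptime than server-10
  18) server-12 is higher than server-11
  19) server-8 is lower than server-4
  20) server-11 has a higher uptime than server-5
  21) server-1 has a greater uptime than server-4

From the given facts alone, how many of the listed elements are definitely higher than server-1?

4

The elements the relations force above server-1 are server-11, server-12, server-10, server-7 — no chain reaches any other.
That is 4.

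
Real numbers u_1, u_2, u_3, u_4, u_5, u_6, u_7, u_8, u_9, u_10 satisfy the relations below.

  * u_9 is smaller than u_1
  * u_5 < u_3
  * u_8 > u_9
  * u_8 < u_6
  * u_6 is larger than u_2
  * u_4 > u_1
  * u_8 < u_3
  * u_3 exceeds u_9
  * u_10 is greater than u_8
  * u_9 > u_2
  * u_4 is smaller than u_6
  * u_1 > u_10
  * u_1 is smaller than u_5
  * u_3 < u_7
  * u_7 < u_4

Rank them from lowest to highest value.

Nothing is placed below u_2, so it is least; from there u_2 < u_9; u_9 < u_8; u_8 < u_10; u_10 < u_1; u_1 < u_5; u_5 < u_3; u_3 < u_7; u_7 < u_4; u_4 < u_6, each given directly.

u_2 < u_9 < u_8 < u_10 < u_1 < u_5 < u_3 < u_7 < u_4 < u_6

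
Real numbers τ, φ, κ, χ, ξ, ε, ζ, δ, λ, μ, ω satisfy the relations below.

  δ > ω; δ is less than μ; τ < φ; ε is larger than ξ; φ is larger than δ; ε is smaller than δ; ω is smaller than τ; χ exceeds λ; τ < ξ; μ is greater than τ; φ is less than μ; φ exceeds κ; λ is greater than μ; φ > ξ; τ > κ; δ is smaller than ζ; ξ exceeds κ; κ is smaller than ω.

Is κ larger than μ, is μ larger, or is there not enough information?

The relevant relations are κ < ω; ω < τ; τ < ξ; ξ < ε; ε < δ; δ < φ; φ < μ.
Chaining these gives κ < ω < τ < ξ < ε < δ < φ < μ.
So μ is larger.

μ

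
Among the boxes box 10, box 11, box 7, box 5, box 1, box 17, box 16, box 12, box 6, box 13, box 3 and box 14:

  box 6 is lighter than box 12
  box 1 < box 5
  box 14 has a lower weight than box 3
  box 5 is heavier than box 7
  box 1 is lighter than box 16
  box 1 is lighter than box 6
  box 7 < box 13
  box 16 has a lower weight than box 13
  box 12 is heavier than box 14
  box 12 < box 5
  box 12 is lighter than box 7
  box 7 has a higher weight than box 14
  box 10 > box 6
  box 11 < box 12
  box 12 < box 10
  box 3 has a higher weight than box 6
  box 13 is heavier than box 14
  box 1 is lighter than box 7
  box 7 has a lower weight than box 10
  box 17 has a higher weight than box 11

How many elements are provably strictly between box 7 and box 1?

Chaining upward from box 1 reaches: box 6, box 12, box 16, box 10, box 3, box 13, box 5.
Chaining downward from box 7 reaches: box 6, box 14, box 11, box 12.
Strictly between box 1 and box 7 are those in both lists: box 6, box 12 — 2 elements.

2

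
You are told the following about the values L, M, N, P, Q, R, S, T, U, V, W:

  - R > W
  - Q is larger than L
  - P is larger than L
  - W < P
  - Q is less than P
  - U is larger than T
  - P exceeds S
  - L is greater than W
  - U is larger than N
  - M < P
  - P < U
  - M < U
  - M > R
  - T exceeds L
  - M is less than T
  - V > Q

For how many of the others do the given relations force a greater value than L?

From L the given relations immediately reach Q, T, P.
From those, V, U — 5 in total.
Nothing else is reachable above L; 5 in all.

5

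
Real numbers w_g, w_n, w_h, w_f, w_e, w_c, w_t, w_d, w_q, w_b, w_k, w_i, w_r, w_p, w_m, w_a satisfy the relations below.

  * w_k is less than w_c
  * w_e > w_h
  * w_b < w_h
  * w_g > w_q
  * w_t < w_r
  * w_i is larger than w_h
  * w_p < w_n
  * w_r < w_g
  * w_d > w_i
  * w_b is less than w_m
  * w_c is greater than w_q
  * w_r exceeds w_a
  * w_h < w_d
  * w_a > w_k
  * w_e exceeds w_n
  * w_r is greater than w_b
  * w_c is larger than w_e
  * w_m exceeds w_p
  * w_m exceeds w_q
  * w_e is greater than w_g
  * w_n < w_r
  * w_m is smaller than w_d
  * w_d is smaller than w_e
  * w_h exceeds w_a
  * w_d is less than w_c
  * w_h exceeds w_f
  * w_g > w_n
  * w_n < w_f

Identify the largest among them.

Chaining downward from w_c: directly below it, w_k, w_q, w_d, w_e; then w_n, w_h, w_g, w_m, w_i; then w_b, w_p, w_a, w_f, w_r; then w_t.
That covers every other element, and nothing is given above w_c, so w_c is the largest.

w_c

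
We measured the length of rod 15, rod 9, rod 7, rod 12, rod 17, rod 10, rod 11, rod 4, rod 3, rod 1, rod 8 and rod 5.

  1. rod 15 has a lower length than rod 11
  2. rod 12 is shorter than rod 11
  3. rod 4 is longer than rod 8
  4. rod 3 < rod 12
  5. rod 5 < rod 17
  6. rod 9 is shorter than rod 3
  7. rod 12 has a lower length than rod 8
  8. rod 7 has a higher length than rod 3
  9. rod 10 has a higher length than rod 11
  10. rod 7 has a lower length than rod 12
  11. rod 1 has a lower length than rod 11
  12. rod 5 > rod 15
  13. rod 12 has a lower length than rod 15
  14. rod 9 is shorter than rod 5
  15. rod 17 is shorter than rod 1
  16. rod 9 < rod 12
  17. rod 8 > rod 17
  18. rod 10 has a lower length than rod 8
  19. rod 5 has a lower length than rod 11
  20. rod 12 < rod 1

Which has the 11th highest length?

rod 3

Piecing the relations together gives one ordering: rod 9 < rod 3 < rod 7 < rod 12 < rod 15 < rod 5 < rod 17 < rod 1 < rod 11 < rod 10 < rod 8 < rod 4.
The 11th largest is rod 3.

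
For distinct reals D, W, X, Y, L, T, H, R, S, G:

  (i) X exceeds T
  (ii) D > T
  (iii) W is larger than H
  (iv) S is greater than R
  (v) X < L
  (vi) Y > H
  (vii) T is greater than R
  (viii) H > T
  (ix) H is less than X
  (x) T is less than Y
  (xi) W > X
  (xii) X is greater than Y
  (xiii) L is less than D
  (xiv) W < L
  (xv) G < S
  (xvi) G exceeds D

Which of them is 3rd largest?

D

Piecing the relations together gives one ordering: R < T < H < Y < X < W < L < D < G < S.
Counting 3 from the largest end gives D.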